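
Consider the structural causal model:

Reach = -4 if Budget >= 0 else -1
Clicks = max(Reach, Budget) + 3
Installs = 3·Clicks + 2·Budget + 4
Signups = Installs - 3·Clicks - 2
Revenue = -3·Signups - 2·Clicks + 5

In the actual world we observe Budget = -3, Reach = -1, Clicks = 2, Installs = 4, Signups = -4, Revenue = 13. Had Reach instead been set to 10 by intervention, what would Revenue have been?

Under do(Reach=10), the mechanism Reach = -4 if Budget >= 0 else -1 is discarded; Reach is fixed at 10.
Clicks = max(Reach, Budget) + 3  [with Reach=10, Budget=-3]  = 13
Installs = 3·Clicks + 2·Budget + 4  [with Clicks=13, Budget=-3]  = 37
Signups = Installs - 3·Clicks - 2  [with Installs=37, Clicks=13]  = -4
Revenue = -3·Signups - 2·Clicks + 5  [with Signups=-4, Clicks=13]  = -9

-9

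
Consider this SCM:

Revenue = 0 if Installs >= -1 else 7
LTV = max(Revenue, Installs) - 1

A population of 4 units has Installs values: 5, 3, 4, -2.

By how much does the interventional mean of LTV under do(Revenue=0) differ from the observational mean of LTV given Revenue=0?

-1

The intervention sets Revenue=0 in all 4 units regardless of Installs. Recomputing LTV per unit gives 4, 2, 3, -1; average 2.
Conditioning on Revenue=0 selects the 3 unit(s) with Installs ∈ {5, 3, 4}. Their LTV values: 4, 2, 3. Mean = 3.
Difference = 2 − 3 = -1.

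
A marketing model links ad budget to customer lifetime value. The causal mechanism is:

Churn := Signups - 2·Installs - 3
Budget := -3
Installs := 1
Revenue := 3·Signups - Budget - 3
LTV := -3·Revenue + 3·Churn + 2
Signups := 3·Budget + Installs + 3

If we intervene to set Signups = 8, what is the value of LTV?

-61

The intervention breaks the incoming arrows to Signups: Signups := 3·Budget + Installs + 3 no longer applies, and Signups = 8.
Churn = Signups - 2·Installs - 3  [with Signups=8, Installs=1]  = 3
Revenue = 3·Signups - Budget - 3  [with Signups=8, Budget=-3]  = 24
LTV = -3·Revenue + 3·Churn + 2  [with Revenue=24, Churn=3]  = -61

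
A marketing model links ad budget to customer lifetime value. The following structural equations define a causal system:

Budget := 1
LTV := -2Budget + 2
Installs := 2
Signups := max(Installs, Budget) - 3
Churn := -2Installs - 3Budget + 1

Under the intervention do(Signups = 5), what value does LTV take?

0

do(Signups=5) replaces the equation Signups := max(Installs, Budget) - 3 with the constant Signups = 5.
LTV is not downstream of the intervention, so its value is determined by the original equations.
LTV = -2Budget + 2  [with Budget=1]  = 0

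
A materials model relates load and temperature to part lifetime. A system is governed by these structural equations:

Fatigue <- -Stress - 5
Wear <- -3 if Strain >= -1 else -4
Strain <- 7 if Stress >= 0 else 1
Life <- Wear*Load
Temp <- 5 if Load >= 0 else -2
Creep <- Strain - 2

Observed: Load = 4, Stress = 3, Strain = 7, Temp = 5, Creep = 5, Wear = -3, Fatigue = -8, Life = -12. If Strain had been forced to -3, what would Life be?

The intervention breaks the incoming arrows to Strain: Strain <- 7 if Stress >= 0 else 1 no longer applies, and Strain = -3.
Wear = -3 if Strain >= -1 else -4  [with Strain=-3]  = -4
Life = Wear*Load  [with Wear=-4, Load=4]  = -16

-16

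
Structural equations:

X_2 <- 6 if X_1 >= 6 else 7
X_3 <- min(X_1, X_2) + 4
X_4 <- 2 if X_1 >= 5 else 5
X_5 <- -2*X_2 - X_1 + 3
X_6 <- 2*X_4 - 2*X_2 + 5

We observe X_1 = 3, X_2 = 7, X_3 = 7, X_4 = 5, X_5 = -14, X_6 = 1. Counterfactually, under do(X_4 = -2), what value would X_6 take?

Under do(X_4=-2), the mechanism X_4 <- 2 if X_1 >= 5 else 5 is discarded; X_4 is fixed at -2.
X_2 = 6 if X_1 >= 6 else 7  [with X_1=3]  = 7
X_6 = 2*X_4 - 2*X_2 + 5  [with X_4=-2, X_2=7]  = -13

-13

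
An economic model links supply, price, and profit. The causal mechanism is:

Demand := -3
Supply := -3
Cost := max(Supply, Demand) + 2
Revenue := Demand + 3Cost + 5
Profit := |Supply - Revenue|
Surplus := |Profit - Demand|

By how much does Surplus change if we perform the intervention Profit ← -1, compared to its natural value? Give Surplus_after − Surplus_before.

-3

The intervention breaks the incoming arrows to Profit: Profit := |Supply - Revenue| no longer applies, and Profit = -1.
Surplus = |Profit - Demand|  [with Profit=-1, Demand=-3]  = 2
Without intervention: Cost = max(Supply, Demand) + 2  [with Supply=-3, Demand=-3]  = -1; Revenue = Demand + 3Cost + 5  [with Demand=-3, Cost=-1]  = -1; Profit = |Supply - Revenue|  [with Supply=-3, Revenue=-1]  = 2; Surplus = |Profit - Demand|  [with Profit=2, Demand=-3]  = 5.
Change = 2 − 5 = -3.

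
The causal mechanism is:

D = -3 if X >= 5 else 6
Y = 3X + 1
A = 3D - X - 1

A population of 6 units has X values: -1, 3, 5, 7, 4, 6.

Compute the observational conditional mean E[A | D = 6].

15

Observing D=6 restricts to units where D's equation naturally yields 6: X ∈ {-1, 3, 4}. In that subpopulation A = 18, 14, 13, mean 15.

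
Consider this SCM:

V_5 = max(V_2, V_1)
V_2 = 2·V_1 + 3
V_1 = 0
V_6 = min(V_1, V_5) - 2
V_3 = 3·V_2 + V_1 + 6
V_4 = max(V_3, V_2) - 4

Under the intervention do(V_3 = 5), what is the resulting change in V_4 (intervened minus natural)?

The intervention breaks the incoming arrows to V_3: V_3 = 3·V_2 + V_1 + 6 no longer applies, and V_3 = 5.
V_2 = 2·V_1 + 3  [with V_1=0]  = 3
V_4 = max(V_3, V_2) - 4  [with V_3=5, V_2=3]  = 1
Without intervention: V_2 = 2·V_1 + 3  [with V_1=0]  = 3; V_3 = 3·V_2 + V_1 + 6  [with V_2=3, V_1=0]  = 15; V_4 = max(V_3, V_2) - 4  [with V_3=15, V_2=3]  = 11.
Change = 1 − 11 = -10.

-10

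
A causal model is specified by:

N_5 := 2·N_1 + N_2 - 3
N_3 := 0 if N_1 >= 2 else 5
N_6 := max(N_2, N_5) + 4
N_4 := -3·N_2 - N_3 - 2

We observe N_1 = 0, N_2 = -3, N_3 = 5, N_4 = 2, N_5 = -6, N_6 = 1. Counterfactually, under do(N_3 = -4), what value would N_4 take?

11

The intervention breaks the incoming arrows to N_3: N_3 := 0 if N_1 >= 2 else 5 no longer applies, and N_3 = -4.
N_4 = -3·N_2 - N_3 - 2  [with N_2=-3, N_3=-4]  = 11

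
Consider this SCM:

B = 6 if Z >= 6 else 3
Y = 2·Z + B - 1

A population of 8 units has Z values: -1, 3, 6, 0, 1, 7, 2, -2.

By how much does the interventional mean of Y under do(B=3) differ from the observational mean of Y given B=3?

Every unit gets B=3 under the intervention. Y values become 0, 8, 14, 2, 4, 16, 6, -2; E[Y|do(B=3)] = 6.
Conditioning on B=3 selects the 6 unit(s) with Z ∈ {-1, 3, 0, 1, 2, -2}. Their Y values: 0, 8, 2, 4, 6, -2. Mean = 3.
Difference = 6 − 3 = 3.

3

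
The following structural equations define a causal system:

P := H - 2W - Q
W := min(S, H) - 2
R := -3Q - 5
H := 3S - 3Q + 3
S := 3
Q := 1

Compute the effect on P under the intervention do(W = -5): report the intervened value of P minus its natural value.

Intervening sets W = -5 and removes its equation (W := min(S, H) - 2).
H = 3S - 3Q + 3  [with S=3, Q=1]  = 9
P = H - 2W - Q  [with H=9, W=-5, Q=1]  = 18
Without intervention: H = 3S - 3Q + 3  [with S=3, Q=1]  = 9; W = min(S, H) - 2  [with S=3, H=9]  = 1; P = H - 2W - Q  [with H=9, W=1, Q=1]  = 6.
Change = 18 − 6 = 12.

12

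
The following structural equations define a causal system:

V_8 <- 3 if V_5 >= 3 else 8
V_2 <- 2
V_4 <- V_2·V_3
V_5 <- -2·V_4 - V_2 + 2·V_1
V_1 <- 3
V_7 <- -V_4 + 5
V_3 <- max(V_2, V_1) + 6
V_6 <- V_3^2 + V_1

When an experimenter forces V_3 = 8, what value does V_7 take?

-11

The intervention breaks the incoming arrows to V_3: V_3 <- max(V_2, V_1) + 6 no longer applies, and V_3 = 8.
V_4 = V_2·V_3  [with V_2=2, V_3=8]  = 16
V_7 = -V_4 + 5  [with V_4=16]  = -11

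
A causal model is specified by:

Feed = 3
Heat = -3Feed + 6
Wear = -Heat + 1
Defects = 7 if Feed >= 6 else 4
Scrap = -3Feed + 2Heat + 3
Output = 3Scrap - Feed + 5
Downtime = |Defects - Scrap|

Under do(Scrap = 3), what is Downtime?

Under do(Scrap=3), the mechanism Scrap = -3Feed + 2Heat + 3 is discarded; Scrap is fixed at 3.
Defects = 7 if Feed >= 6 else 4  [with Feed=3]  = 4
Downtime = |Defects - Scrap|  [with Defects=4, Scrap=3]  = 1

1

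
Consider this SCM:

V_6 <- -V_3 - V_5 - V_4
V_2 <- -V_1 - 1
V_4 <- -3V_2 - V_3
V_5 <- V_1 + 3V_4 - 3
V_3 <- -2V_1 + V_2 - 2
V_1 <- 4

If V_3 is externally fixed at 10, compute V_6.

-31

The intervention breaks the incoming arrows to V_3: V_3 <- -2V_1 + V_2 - 2 no longer applies, and V_3 = 10.
V_2 = -V_1 - 1  [with V_1=4]  = -5
V_4 = -3V_2 - V_3  [with V_2=-5, V_3=10]  = 5
V_5 = V_1 + 3V_4 - 3  [with V_1=4, V_4=5]  = 16
V_6 = -V_3 - V_5 - V_4  [with V_3=10, V_5=16, V_4=5]  = -31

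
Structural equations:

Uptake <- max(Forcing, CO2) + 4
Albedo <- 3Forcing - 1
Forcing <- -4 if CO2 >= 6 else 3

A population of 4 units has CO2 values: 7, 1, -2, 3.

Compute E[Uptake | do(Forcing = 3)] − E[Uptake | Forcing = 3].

do(Forcing=3) breaks Forcing's dependence on CO2. With Forcing=3 fixed, Uptake across the units is 11, 7, 7, 7, mean 8.
E[Uptake|Forcing=3] averages over only the 3 units with Forcing=3 (CO2 = 1, -2, 3): Uptake = 7, 7, 7, mean 7.
Difference = 8 − 7 = 1.

1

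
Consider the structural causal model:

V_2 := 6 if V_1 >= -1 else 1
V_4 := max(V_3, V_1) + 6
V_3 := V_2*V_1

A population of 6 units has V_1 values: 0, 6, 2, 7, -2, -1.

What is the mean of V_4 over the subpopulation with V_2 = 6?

23.8

E[V_4|V_2=6] averages over only the 5 units with V_2=6 (V_1 = 0, 6, 2, 7, -1): V_4 = 6, 42, 18, 48, 5, mean 23.8.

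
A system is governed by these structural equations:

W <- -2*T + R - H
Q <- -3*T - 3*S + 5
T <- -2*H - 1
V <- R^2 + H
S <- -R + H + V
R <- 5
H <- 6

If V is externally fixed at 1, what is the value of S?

The intervention breaks the incoming arrows to V: V <- R^2 + H no longer applies, and V = 1.
S = -R + H + V  [with R=5, H=6, V=1]  = 2

2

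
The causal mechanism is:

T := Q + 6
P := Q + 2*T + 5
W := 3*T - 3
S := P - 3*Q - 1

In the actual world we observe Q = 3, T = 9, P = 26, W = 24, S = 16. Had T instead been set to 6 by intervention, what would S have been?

10

do(T=6) replaces the equation T := Q + 6 with the constant T = 6.
P = Q + 2*T + 5  [with Q=3, T=6]  = 20
S = P - 3*Q - 1  [with P=20, Q=3]  = 10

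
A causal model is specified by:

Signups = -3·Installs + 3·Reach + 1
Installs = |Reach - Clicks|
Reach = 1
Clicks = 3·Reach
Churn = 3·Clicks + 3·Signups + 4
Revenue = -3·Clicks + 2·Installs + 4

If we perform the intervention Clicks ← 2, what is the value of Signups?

1

Under do(Clicks=2), the mechanism Clicks = 3·Reach is discarded; Clicks is fixed at 2.
Installs = |Reach - Clicks|  [with Reach=1, Clicks=2]  = 1
Signups = -3·Installs + 3·Reach + 1  [with Installs=1, Reach=1]  = 1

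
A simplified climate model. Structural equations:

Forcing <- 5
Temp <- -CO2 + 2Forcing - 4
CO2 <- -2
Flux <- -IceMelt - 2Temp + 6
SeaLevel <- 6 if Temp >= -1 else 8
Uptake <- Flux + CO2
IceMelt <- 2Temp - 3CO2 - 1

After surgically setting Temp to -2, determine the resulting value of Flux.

The intervention breaks the incoming arrows to Temp: Temp <- -CO2 + 2Forcing - 4 no longer applies, and Temp = -2.
IceMelt = 2Temp - 3CO2 - 1  [with Temp=-2, CO2=-2]  = 1
Flux = -IceMelt - 2Temp + 6  [with IceMelt=1, Temp=-2]  = 9

9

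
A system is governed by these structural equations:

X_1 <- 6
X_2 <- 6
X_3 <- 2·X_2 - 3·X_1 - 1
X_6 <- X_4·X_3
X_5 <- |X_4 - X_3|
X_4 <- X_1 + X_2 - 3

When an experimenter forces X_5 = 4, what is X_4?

The intervention breaks the incoming arrows to X_5: X_5 <- |X_4 - X_3| no longer applies, and X_5 = 4.
Since X_4 is not a descendant of the intervened variable, it is unaffected.
X_4 = X_1 + X_2 - 3  [with X_1=6, X_2=6]  = 9

9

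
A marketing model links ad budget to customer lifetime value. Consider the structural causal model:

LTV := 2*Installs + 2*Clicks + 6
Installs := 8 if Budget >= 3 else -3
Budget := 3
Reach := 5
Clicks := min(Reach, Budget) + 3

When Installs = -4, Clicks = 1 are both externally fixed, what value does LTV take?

0

The joint intervention fixes Installs = -4, Clicks = 1, removing each variable's own equation.
LTV = 2*Installs + 2*Clicks + 6  [with Installs=-4, Clicks=1]  = 0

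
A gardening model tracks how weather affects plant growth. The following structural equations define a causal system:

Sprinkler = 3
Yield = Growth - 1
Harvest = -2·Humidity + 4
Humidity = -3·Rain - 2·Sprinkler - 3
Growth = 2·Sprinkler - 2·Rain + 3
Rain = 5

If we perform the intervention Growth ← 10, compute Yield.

9

do(Growth=10) replaces the equation Growth = 2·Sprinkler - 2·Rain + 3 with the constant Growth = 10.
Yield = Growth - 1  [with Growth=10]  = 9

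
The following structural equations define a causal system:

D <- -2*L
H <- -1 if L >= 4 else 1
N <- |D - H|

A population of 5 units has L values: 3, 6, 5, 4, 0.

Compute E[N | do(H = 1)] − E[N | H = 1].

4.2

Under do(H=1), H's equation is replaced by H=1 for every unit. Per-unit N: 7, 13, 11, 9, 1. Mean = 8.2.
Observing H=1 restricts to units where H's equation naturally yields 1: L ∈ {3, 0}. In that subpopulation N = 7, 1, mean 4.
Difference = 8.2 − 4 = 4.2.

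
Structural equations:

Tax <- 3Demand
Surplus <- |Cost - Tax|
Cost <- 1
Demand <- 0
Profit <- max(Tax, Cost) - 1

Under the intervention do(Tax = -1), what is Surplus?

2

do(Tax=-1) replaces the equation Tax <- 3Demand with the constant Tax = -1.
Surplus = |Cost - Tax|  [with Cost=1, Tax=-1]  = 2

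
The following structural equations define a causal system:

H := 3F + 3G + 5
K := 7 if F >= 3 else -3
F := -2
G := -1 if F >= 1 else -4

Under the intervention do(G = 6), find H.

The intervention breaks the incoming arrows to G: G := -1 if F >= 1 else -4 no longer applies, and G = 6.
H = 3F + 3G + 5  [with F=-2, G=6]  = 17

17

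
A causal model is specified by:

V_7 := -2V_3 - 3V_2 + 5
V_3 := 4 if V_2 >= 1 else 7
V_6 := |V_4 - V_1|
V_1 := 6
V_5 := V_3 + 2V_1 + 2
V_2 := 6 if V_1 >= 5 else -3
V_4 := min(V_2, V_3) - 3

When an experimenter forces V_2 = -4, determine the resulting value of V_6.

Under do(V_2=-4), the mechanism V_2 := 6 if V_1 >= 5 else -3 is discarded; V_2 is fixed at -4.
V_3 = 4 if V_2 >= 1 else 7  [with V_2=-4]  = 7
V_4 = min(V_2, V_3) - 3  [with V_2=-4, V_3=7]  = -7
V_6 = |V_4 - V_1|  [with V_4=-7, V_1=6]  = 13

13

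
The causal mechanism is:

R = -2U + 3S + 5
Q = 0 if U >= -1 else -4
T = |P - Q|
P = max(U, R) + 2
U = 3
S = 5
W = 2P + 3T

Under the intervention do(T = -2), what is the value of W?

26

Intervening sets T = -2 and removes its equation (T = |P - Q|).
R = -2U + 3S + 5  [with U=3, S=5]  = 14
P = max(U, R) + 2  [with U=3, R=14]  = 16
W = 2P + 3T  [with P=16, T=-2]  = 26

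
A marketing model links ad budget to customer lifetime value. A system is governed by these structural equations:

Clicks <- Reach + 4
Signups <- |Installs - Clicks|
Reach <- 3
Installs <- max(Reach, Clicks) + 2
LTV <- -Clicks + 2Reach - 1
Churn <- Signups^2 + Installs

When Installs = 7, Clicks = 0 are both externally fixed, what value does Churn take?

56

Setting Installs = 7, Clicks = 0 by intervention discards those variables' equations.
Signups = |Installs - Clicks|  [with Installs=7, Clicks=0]  = 7
Churn = Signups^2 + Installs  [with Signups=7, Installs=7]  = 56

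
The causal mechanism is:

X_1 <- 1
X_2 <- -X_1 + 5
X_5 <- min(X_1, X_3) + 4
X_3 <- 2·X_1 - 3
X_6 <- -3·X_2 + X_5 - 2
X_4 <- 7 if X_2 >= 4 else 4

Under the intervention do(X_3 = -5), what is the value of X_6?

The intervention breaks the incoming arrows to X_3: X_3 <- 2·X_1 - 3 no longer applies, and X_3 = -5.
X_2 = -X_1 + 5  [with X_1=1]  = 4
X_5 = min(X_1, X_3) + 4  [with X_1=1, X_3=-5]  = -1
X_6 = -3·X_2 + X_5 - 2  [with X_2=4, X_5=-1]  = -15

-15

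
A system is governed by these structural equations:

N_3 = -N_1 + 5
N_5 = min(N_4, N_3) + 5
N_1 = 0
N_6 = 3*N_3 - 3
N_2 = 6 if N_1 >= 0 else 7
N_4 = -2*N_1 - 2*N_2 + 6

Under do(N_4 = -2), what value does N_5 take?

Intervening sets N_4 = -2 and removes its equation (N_4 = -2*N_1 - 2*N_2 + 6).
N_3 = -N_1 + 5  [with N_1=0]  = 5
N_5 = min(N_4, N_3) + 5  [with N_4=-2, N_3=5]  = 3

3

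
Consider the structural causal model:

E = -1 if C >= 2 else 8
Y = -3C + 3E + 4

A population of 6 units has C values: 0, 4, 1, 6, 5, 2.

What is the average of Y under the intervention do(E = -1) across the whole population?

-8

The intervention sets E=-1 in all 6 units regardless of C. Recomputing Y per unit gives 1, -11, -2, -17, -14, -5; average -8.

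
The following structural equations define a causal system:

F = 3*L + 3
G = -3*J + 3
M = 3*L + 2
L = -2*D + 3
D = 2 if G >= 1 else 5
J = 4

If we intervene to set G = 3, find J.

Under do(G=3), the mechanism G = -3*J + 3 is discarded; G is fixed at 3.
J is not downstream of the intervention, so its value is determined by the original equations.

4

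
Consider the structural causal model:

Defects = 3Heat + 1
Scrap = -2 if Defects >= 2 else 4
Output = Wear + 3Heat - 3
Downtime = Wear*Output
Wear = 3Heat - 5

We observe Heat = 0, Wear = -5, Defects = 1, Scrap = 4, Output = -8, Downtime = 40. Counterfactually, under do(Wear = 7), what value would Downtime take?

28

Under do(Wear=7), the mechanism Wear = 3Heat - 5 is discarded; Wear is fixed at 7.
Output = Wear + 3Heat - 3  [with Wear=7, Heat=0]  = 4
Downtime = Wear*Output  [with Wear=7, Output=4]  = 28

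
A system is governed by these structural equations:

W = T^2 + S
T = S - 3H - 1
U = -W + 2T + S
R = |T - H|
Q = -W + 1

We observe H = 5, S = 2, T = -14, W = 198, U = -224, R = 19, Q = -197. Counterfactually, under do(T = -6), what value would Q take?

The intervention breaks the incoming arrows to T: T = S - 3H - 1 no longer applies, and T = -6.
W = T^2 + S  [with T=-6, S=2]  = 38
Q = -W + 1  [with W=38]  = -37

-37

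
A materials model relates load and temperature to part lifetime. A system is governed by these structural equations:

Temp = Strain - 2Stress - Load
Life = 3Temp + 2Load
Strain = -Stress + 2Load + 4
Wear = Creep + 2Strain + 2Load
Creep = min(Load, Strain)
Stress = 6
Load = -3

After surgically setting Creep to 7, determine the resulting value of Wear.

-15

The intervention breaks the incoming arrows to Creep: Creep = min(Load, Strain) no longer applies, and Creep = 7.
Strain = -Stress + 2Load + 4  [with Stress=6, Load=-3]  = -8
Wear = Creep + 2Strain + 2Load  [with Creep=7, Strain=-8, Load=-3]  = -15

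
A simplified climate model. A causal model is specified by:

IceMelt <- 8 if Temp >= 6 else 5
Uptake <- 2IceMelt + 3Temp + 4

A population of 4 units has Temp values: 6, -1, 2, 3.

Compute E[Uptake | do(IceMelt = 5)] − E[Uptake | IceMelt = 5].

3.5

Under do(IceMelt=5), IceMelt's equation is replaced by IceMelt=5 for every unit. Per-unit Uptake: 32, 11, 20, 23. Mean = 21.5.
Conditioning on IceMelt=5 selects the 3 unit(s) with Temp ∈ {-1, 2, 3}. Their Uptake values: 11, 20, 23. Mean = 18.
Difference = 21.5 − 18 = 3.5.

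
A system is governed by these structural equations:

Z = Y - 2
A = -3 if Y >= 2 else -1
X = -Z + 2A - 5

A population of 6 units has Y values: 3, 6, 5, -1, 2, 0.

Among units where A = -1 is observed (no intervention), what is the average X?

Observing A=-1 restricts to units where A's equation naturally yields -1: Y ∈ {-1, 0}. In that subpopulation X = -4, -5, mean -4.5.

-4.5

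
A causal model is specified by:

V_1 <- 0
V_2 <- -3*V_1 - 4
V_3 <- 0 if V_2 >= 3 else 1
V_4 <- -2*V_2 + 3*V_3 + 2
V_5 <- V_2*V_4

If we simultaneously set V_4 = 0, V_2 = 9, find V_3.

Setting V_4 = 0, V_2 = 9 by intervention discards those variables' equations.
V_3 = 0 if V_2 >= 3 else 1  [with V_2=9]  = 0

0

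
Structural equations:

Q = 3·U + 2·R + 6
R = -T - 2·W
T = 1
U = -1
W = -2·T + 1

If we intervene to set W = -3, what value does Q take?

do(W=-3) replaces the equation W = -2·T + 1 with the constant W = -3.
R = -T - 2·W  [with T=1, W=-3]  = 5
Q = 3·U + 2·R + 6  [with U=-1, R=5]  = 13

13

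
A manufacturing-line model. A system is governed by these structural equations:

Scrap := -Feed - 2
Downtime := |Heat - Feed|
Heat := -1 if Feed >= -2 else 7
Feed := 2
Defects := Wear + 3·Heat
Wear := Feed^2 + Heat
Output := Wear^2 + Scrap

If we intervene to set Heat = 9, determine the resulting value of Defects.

40

Under do(Heat=9), the mechanism Heat := -1 if Feed >= -2 else 7 is discarded; Heat is fixed at 9.
Wear = Feed^2 + Heat  [with Feed=2, Heat=9]  = 13
Defects = Wear + 3·Heat  [with Wear=13, Heat=9]  = 40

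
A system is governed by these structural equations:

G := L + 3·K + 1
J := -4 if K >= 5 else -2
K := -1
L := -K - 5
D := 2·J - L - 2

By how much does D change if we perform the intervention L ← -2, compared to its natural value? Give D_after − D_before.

do(L=-2) replaces the equation L := -K - 5 with the constant L = -2.
J = -4 if K >= 5 else -2  [with K=-1]  = -2
D = 2·J - L - 2  [with J=-2, L=-2]  = -4
Without intervention: J = -4 if K >= 5 else -2  [with K=-1]  = -2; L = -K - 5  [with K=-1]  = -4; D = 2·J - L - 2  [with J=-2, L=-4]  = -2.
Change = -4 − (-2) = -2.

-2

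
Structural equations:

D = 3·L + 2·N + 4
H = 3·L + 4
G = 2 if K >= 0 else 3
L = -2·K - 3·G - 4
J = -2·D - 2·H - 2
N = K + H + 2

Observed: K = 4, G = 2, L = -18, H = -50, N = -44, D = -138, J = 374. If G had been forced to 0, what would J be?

Under do(G=0), the mechanism G = 2 if K >= 0 else 3 is discarded; G is fixed at 0.
L = -2·K - 3·G - 4  [with K=4, G=0]  = -12
H = 3·L + 4  [with L=-12]  = -32
N = K + H + 2  [with K=4, H=-32]  = -26
D = 3·L + 2·N + 4  [with L=-12, N=-26]  = -84
J = -2·D - 2·H - 2  [with D=-84, H=-32]  = 230

230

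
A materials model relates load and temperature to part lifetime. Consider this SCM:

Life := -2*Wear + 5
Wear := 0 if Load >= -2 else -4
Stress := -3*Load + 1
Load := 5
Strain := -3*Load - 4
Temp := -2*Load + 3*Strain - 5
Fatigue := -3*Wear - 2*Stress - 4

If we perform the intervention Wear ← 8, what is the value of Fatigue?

The intervention breaks the incoming arrows to Wear: Wear := 0 if Load >= -2 else -4 no longer applies, and Wear = 8.
Stress = -3*Load + 1  [with Load=5]  = -14
Fatigue = -3*Wear - 2*Stress - 4  [with Wear=8, Stress=-14]  = 0

0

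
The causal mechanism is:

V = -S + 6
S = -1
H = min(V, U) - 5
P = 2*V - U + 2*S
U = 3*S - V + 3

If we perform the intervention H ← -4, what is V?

Under do(H=-4), the mechanism H = min(V, U) - 5 is discarded; H is fixed at -4.
No directed path runs from H to V, so V keeps its natural value.
V = -S + 6  [with S=-1]  = 7

7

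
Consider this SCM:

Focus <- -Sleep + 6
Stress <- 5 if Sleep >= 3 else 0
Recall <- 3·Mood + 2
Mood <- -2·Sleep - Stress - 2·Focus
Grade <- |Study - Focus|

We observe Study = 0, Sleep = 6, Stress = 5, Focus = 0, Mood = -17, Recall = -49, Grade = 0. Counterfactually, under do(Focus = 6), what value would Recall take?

Under do(Focus=6), the mechanism Focus <- -Sleep + 6 is discarded; Focus is fixed at 6.
Stress = 5 if Sleep >= 3 else 0  [with Sleep=6]  = 5
Mood = -2·Sleep - Stress - 2·Focus  [with Sleep=6, Stress=5, Focus=6]  = -29
Recall = 3·Mood + 2  [with Mood=-29]  = -85

-85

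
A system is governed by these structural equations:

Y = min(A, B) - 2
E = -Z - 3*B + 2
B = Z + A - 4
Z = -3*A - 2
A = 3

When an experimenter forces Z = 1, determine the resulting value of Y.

-2

do(Z=1) replaces the equation Z = -3*A - 2 with the constant Z = 1.
B = Z + A - 4  [with Z=1, A=3]  = 0
Y = min(A, B) - 2  [with A=3, B=0]  = -2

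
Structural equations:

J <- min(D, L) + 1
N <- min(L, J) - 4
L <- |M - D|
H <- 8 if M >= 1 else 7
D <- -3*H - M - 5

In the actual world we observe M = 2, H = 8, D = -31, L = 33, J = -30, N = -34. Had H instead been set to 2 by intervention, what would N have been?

Under do(H=2), the mechanism H <- 8 if M >= 1 else 7 is discarded; H is fixed at 2.
D = -3*H - M - 5  [with H=2, M=2]  = -13
L = |M - D|  [with M=2, D=-13]  = 15
J = min(D, L) + 1  [with D=-13, L=15]  = -12
N = min(L, J) - 4  [with L=15, J=-12]  = -16

-16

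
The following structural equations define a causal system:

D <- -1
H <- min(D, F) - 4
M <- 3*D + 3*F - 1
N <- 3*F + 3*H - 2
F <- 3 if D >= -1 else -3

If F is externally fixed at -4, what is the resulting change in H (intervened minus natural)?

-3

The intervention breaks the incoming arrows to F: F <- 3 if D >= -1 else -3 no longer applies, and F = -4.
H = min(D, F) - 4  [with D=-1, F=-4]  = -8
Without intervention: F = 3 if D >= -1 else -3  [with D=-1]  = 3; H = min(D, F) - 4  [with D=-1, F=3]  = -5.
Change = -8 − (-5) = -3.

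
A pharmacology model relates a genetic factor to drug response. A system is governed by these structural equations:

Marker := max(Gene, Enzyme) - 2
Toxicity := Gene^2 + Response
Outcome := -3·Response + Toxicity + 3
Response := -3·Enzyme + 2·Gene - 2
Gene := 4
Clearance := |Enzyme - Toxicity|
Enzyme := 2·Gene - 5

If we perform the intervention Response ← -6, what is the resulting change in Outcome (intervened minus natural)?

6

The intervention breaks the incoming arrows to Response: Response := -3·Enzyme + 2·Gene - 2 no longer applies, and Response = -6.
Toxicity = Gene^2 + Response  [with Gene=4, Response=-6]  = 10
Outcome = -3·Response + Toxicity + 3  [with Response=-6, Toxicity=10]  = 31
Without intervention: Enzyme = 2·Gene - 5  [with Gene=4]  = 3; Response = -3·Enzyme + 2·Gene - 2  [with Enzyme=3, Gene=4]  = -3; Toxicity = Gene^2 + Response  [with Gene=4, Response=-3]  = 13; Outcome = -3·Response + Toxicity + 3  [with Response=-3, Toxicity=13]  = 25.
Change = 31 − 25 = 6.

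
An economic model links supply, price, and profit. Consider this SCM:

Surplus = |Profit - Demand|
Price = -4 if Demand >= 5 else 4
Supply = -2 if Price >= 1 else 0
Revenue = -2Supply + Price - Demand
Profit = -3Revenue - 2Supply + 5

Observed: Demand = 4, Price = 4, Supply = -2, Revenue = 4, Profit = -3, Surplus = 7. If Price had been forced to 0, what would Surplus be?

Under do(Price=0), the mechanism Price = -4 if Demand >= 5 else 4 is discarded; Price is fixed at 0.
Supply = -2 if Price >= 1 else 0  [with Price=0]  = 0
Revenue = -2Supply + Price - Demand  [with Supply=0, Price=0, Demand=4]  = -4
Profit = -3Revenue - 2Supply + 5  [with Revenue=-4, Supply=0]  = 17
Surplus = |Profit - Demand|  [with Profit=17, Demand=4]  = 13

13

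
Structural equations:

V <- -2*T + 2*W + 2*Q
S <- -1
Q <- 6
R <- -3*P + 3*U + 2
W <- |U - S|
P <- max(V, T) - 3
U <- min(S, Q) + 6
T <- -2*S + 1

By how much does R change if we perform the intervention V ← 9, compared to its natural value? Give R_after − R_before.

27

Intervening sets V = 9 and removes its equation (V <- -2*T + 2*W + 2*Q).
U = min(S, Q) + 6  [with S=-1, Q=6]  = 5
T = -2*S + 1  [with S=-1]  = 3
P = max(V, T) - 3  [with V=9, T=3]  = 6
R = -3*P + 3*U + 2  [with P=6, U=5]  = -1
Without intervention: U = min(S, Q) + 6  [with S=-1, Q=6]  = 5; W = |U - S|  [with U=5, S=-1]  = 6; T = -2*S + 1  [with S=-1]  = 3; V = -2*T + 2*W + 2*Q  [with T=3, W=6, Q=6]  = 18; P = max(V, T) - 3  [with V=18, T=3]  = 15; R = -3*P + 3*U + 2  [with P=15, U=5]  = -28.
Change = -1 − (-28) = 27.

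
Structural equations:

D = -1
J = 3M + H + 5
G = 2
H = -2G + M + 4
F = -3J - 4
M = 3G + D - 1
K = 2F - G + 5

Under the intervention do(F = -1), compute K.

Intervening sets F = -1 and removes its equation (F = -3J - 4).
K = 2F - G + 5  [with F=-1, G=2]  = 1

1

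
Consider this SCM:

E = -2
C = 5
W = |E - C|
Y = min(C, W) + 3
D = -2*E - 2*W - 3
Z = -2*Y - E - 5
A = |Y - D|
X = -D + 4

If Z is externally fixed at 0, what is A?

21

Intervening sets Z = 0 and removes its equation (Z = -2*Y - E - 5).
No directed path runs from Z to A, so A keeps its natural value.
W = |E - C|  [with E=-2, C=5]  = 7
Y = min(C, W) + 3  [with C=5, W=7]  = 8
D = -2*E - 2*W - 3  [with E=-2, W=7]  = -13
A = |Y - D|  [with Y=8, D=-13]  = 21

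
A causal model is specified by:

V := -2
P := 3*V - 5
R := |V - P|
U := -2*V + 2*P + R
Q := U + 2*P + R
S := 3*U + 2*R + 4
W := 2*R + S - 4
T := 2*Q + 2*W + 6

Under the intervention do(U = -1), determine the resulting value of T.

do(U=-1) replaces the equation U := -2*V + 2*P + R with the constant U = -1.
P = 3*V - 5  [with V=-2]  = -11
R = |V - P|  [with V=-2, P=-11]  = 9
Q = U + 2*P + R  [with U=-1, P=-11, R=9]  = -14
S = 3*U + 2*R + 4  [with U=-1, R=9]  = 19
W = 2*R + S - 4  [with R=9, S=19]  = 33
T = 2*Q + 2*W + 6  [with Q=-14, W=33]  = 44

44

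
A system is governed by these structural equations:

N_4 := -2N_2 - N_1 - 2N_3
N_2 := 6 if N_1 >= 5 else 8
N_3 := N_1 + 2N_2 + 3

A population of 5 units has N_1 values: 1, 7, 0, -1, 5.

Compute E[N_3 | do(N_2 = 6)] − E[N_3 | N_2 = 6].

do(N_2=6) breaks N_2's dependence on N_1. With N_2=6 fixed, N_3 across the units is 16, 22, 15, 14, 20, mean 17.4.
E[N_3|N_2=6] averages over only the 2 units with N_2=6 (N_1 = 7, 5): N_3 = 22, 20, mean 21.
Difference = 17.4 − 21 = -3.6.

-3.6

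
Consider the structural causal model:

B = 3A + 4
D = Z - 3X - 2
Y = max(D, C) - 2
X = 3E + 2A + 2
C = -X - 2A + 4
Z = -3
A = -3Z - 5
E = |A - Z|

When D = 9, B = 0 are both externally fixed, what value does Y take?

7

Setting D = 9, B = 0 by intervention discards those variables' equations.
A = -3Z - 5  [with Z=-3]  = 4
E = |A - Z|  [with A=4, Z=-3]  = 7
X = 3E + 2A + 2  [with E=7, A=4]  = 31
C = -X - 2A + 4  [with X=31, A=4]  = -35
Y = max(D, C) - 2  [with D=9, C=-35]  = 7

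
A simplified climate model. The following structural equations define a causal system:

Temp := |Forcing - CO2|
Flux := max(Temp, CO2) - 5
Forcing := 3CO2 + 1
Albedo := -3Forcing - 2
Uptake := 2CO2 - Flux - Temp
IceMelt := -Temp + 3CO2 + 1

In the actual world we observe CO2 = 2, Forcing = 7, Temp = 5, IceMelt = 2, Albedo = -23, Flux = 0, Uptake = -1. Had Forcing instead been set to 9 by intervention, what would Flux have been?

Under do(Forcing=9), the mechanism Forcing := 3CO2 + 1 is discarded; Forcing is fixed at 9.
Temp = |Forcing - CO2|  [with Forcing=9, CO2=2]  = 7
Flux = max(Temp, CO2) - 5  [with Temp=7, CO2=2]  = 2

2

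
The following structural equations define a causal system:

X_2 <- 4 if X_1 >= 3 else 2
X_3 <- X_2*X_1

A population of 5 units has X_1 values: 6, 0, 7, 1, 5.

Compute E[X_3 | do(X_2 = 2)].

do(X_2=2) breaks X_2's dependence on X_1. With X_2=2 fixed, X_3 across the units is 12, 0, 14, 2, 10, mean 7.6.

7.6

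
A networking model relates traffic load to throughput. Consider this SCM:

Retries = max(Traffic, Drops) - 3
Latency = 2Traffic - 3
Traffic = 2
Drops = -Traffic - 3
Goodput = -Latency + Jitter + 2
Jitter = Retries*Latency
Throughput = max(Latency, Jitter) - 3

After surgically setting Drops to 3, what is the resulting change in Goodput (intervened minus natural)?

1

The intervention breaks the incoming arrows to Drops: Drops = -Traffic - 3 no longer applies, and Drops = 3.
Latency = 2Traffic - 3  [with Traffic=2]  = 1
Retries = max(Traffic, Drops) - 3  [with Traffic=2, Drops=3]  = 0
Jitter = Retries*Latency  [with Retries=0, Latency=1]  = 0
Goodput = -Latency + Jitter + 2  [with Latency=1, Jitter=0]  = 1
Without intervention: Latency = 2Traffic - 3  [with Traffic=2]  = 1; Drops = -Traffic - 3  [with Traffic=2]  = -5; Retries = max(Traffic, Drops) - 3  [with Traffic=2, Drops=-5]  = -1; Jitter = Retries*Latency  [with Retries=-1, Latency=1]  = -1; Goodput = -Latency + Jitter + 2  [with Latency=1, Jitter=-1]  = 0.
Change = 1 − 0 = 1.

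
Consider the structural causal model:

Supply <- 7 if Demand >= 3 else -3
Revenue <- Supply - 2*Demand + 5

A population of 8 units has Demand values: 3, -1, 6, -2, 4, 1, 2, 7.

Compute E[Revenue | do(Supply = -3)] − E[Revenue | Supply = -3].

-5

Every unit gets Supply=-3 under the intervention. Revenue values become -4, 4, -10, 6, -6, 0, -2, -12; E[Revenue|do(Supply=-3)] = -3.
Conditioning on Supply=-3 selects the 4 unit(s) with Demand ∈ {-1, -2, 1, 2}. Their Revenue values: 4, 6, 0, -2. Mean = 2.
Difference = -3 − 2 = -5.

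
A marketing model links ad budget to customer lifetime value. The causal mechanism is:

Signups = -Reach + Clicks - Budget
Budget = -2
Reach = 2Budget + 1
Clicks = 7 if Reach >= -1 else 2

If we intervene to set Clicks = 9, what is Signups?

14

The intervention breaks the incoming arrows to Clicks: Clicks = 7 if Reach >= -1 else 2 no longer applies, and Clicks = 9.
Reach = 2Budget + 1  [with Budget=-2]  = -3
Signups = -Reach + Clicks - Budget  [with Reach=-3, Clicks=9, Budget=-2]  = 14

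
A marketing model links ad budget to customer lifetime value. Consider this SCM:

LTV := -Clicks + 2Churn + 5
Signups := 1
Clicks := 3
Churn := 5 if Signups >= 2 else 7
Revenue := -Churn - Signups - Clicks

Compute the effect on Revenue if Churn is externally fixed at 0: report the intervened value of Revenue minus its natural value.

The intervention breaks the incoming arrows to Churn: Churn := 5 if Signups >= 2 else 7 no longer applies, and Churn = 0.
Revenue = -Churn - Signups - Clicks  [with Churn=0, Signups=1, Clicks=3]  = -4
Without intervention: Churn = 5 if Signups >= 2 else 7  [with Signups=1]  = 7; Revenue = -Churn - Signups - Clicks  [with Churn=7, Signups=1, Clicks=3]  = -11.
Change = -4 − (-11) = 7.

7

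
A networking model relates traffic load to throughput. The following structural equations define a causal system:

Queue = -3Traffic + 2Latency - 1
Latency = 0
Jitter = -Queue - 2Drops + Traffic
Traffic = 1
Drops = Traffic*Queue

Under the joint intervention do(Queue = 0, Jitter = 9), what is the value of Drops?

The joint intervention fixes Queue = 0, Jitter = 9, removing each variable's own equation.
Drops = Traffic*Queue  [with Traffic=1, Queue=0]  = 0

0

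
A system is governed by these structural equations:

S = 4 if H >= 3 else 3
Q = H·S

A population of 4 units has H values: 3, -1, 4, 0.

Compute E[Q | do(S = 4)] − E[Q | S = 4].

The intervention sets S=4 in all 4 units regardless of H. Recomputing Q per unit gives 12, -4, 16, 0; average 6.
Observing S=4 restricts to units where S's equation naturally yields 4: H ∈ {3, 4}. In that subpopulation Q = 12, 16, mean 14.
Difference = 6 − 14 = -8.

-8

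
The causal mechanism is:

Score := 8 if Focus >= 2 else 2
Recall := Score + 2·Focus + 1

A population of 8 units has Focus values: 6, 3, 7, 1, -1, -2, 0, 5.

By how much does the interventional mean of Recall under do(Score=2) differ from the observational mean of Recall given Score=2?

5.75

do(Score=2) breaks Score's dependence on Focus. With Score=2 fixed, Recall across the units is 15, 9, 17, 5, 1, -1, 3, 13, mean 7.75.
Conditioning on Score=2 selects the 4 unit(s) with Focus ∈ {1, -1, -2, 0}. Their Recall values: 5, 1, -1, 3. Mean = 2.
Difference = 7.75 − 2 = 5.75.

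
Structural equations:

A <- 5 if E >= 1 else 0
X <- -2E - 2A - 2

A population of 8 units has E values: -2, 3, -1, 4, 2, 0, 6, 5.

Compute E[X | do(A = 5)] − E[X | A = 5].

3.75

Under do(A=5), A's equation is replaced by A=5 for every unit. Per-unit X: -8, -18, -10, -20, -16, -12, -24, -22. Mean = -16.25.
E[X|A=5] averages over only the 5 units with A=5 (E = 3, 4, 2, 6, 5): X = -18, -20, -16, -24, -22, mean -20.
Difference = -16.25 − (-20) = 3.75.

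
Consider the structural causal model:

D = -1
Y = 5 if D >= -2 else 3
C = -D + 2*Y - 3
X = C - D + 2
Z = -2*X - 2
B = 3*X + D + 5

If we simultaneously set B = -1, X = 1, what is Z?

Setting B = -1, X = 1 by intervention discards those variables' equations.
Z = -2*X - 2  [with X=1]  = -4

-4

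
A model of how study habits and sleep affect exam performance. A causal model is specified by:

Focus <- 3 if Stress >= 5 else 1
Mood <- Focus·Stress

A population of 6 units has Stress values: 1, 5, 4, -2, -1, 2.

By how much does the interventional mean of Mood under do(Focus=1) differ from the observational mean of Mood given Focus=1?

Every unit gets Focus=1 under the intervention. Mood values become 1, 5, 4, -2, -1, 2; E[Mood|do(Focus=1)] = 1.5.
E[Mood|Focus=1] averages over only the 5 units with Focus=1 (Stress = 1, 4, -2, -1, 2): Mood = 1, 4, -2, -1, 2, mean 0.8.
Difference = 1.5 − 0.8 = 0.7.

0.7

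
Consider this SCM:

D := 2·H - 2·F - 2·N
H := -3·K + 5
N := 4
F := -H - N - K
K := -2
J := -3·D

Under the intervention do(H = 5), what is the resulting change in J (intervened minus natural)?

The intervention breaks the incoming arrows to H: H := -3·K + 5 no longer applies, and H = 5.
F = -H - N - K  [with H=5, N=4, K=-2]  = -7
D = 2·H - 2·F - 2·N  [with H=5, F=-7, N=4]  = 16
J = -3·D  [with D=16]  = -48
Without intervention: H = -3·K + 5  [with K=-2]  = 11; F = -H - N - K  [with H=11, N=4, K=-2]  = -13; D = 2·H - 2·F - 2·N  [with H=11, F=-13, N=4]  = 40; J = -3·D  [with D=40]  = -120.
Change = -48 − (-120) = 72.

72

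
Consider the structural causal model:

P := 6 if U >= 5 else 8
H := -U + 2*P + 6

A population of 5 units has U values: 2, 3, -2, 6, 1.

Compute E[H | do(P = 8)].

20

Every unit gets P=8 under the intervention. H values become 20, 19, 24, 16, 21; E[H|do(P=8)] = 20.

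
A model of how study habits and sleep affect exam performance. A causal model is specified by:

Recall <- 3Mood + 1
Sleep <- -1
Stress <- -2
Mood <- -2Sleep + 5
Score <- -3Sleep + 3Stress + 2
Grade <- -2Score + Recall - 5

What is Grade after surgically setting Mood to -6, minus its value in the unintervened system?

-39

Under do(Mood=-6), the mechanism Mood <- -2Sleep + 5 is discarded; Mood is fixed at -6.
Score = -3Sleep + 3Stress + 2  [with Sleep=-1, Stress=-2]  = -1
Recall = 3Mood + 1  [with Mood=-6]  = -17
Grade = -2Score + Recall - 5  [with Score=-1, Recall=-17]  = -20
Without intervention: Score = -3Sleep + 3Stress + 2  [with Sleep=-1, Stress=-2]  = -1; Mood = -2Sleep + 5  [with Sleep=-1]  = 7; Recall = 3Mood + 1  [with Mood=7]  = 22; Grade = -2Score + Recall - 5  [with Score=-1, Recall=22]  = 19.
Change = -20 − 19 = -39.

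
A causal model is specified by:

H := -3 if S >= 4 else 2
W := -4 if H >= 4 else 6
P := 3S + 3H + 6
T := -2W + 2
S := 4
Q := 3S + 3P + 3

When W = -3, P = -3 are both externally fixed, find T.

8

Setting W = -3, P = -3 by intervention discards those variables' equations.
T = -2W + 2  [with W=-3]  = 8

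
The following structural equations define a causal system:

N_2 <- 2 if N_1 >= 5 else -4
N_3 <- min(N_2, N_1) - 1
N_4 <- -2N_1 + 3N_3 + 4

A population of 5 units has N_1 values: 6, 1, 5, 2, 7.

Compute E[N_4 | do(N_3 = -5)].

do(N_3=-5) breaks N_3's dependence on N_1. With N_3=-5 fixed, N_4 across the units is -23, -13, -21, -15, -25, mean -19.4.

-19.4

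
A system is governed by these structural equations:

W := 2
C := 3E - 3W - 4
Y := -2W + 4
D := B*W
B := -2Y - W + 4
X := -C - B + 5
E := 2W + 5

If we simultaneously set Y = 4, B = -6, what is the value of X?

-6

Under do(Y = 4, B = -6), each intervened variable's structural equation is replaced by its fixed value.
E = 2W + 5  [with W=2]  = 9
C = 3E - 3W - 4  [with E=9, W=2]  = 17
X = -C - B + 5  [with C=17, B=-6]  = -6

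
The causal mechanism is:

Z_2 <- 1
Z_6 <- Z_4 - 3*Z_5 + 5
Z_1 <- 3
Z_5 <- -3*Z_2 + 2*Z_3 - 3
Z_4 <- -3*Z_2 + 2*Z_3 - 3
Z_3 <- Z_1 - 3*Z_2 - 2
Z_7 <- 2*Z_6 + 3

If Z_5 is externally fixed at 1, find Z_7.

-13

Under do(Z_5=1), the mechanism Z_5 <- -3*Z_2 + 2*Z_3 - 3 is discarded; Z_5 is fixed at 1.
Z_3 = Z_1 - 3*Z_2 - 2  [with Z_1=3, Z_2=1]  = -2
Z_4 = -3*Z_2 + 2*Z_3 - 3  [with Z_2=1, Z_3=-2]  = -10
Z_6 = Z_4 - 3*Z_5 + 5  [with Z_4=-10, Z_5=1]  = -8
Z_7 = 2*Z_6 + 3  [with Z_6=-8]  = -13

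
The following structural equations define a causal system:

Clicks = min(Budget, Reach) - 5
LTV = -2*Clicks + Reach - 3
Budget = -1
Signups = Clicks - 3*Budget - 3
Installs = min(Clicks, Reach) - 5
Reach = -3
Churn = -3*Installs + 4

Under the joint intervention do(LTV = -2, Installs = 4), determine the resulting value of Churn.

Setting LTV = -2, Installs = 4 by intervention discards those variables' equations.
Churn = -3*Installs + 4  [with Installs=4]  = -8

-8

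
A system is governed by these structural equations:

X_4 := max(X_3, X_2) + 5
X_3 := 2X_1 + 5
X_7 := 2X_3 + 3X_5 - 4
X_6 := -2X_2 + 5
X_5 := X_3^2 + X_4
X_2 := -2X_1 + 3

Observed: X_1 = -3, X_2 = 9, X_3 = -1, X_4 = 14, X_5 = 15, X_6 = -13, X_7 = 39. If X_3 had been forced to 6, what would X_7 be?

158

The intervention breaks the incoming arrows to X_3: X_3 := 2X_1 + 5 no longer applies, and X_3 = 6.
X_2 = -2X_1 + 3  [with X_1=-3]  = 9
X_4 = max(X_3, X_2) + 5  [with X_3=6, X_2=9]  = 14
X_5 = X_3^2 + X_4  [with X_3=6, X_4=14]  = 50
X_7 = 2X_3 + 3X_5 - 4  [with X_3=6, X_5=50]  = 158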